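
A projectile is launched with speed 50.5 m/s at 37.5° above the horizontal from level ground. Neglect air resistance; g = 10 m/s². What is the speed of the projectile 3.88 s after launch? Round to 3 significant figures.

v_x = 50.5 cos 37.5° = 40.06 m/s (constant).
v_y(t) = 50.5 sin 37.5° − g t = 30.74 − 10 × 3.88 = -8.060 m/s.
Speed = √(v_x² + v_y²) = √(1605 + 64.96) = 40.9 m/s.

40.9 m/s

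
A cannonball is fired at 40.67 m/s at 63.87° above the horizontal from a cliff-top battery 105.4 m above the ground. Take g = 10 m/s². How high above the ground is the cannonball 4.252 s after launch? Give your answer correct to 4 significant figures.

170.3 m

v_y0 = 40.67 sin 63.87° = 36.513 m/s.
y(t) = 105.4 + v_y0 t − ½ g t² = 105.4 + 36.513×4.252 − ½×10×4.252² = 170.3 m.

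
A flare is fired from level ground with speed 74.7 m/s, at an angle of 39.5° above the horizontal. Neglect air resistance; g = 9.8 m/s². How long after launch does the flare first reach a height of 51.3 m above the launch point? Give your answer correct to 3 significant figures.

v_y0 = 74.7 sin 39.5° = 47.52 m/s.
Set y = v_y0 t − ½ g t² = 51.3: 4.900 t² − 47.52 t + 51.3 = 0.
t = [47.52 ± √(2258 − 1005)] / 9.8 = (47.52 ± 35.40) / 9.8, giving t = 1.24 s or t = 8.46 s.
The flare is on the way up at the first time, so t = 1.24 s.

1.24 s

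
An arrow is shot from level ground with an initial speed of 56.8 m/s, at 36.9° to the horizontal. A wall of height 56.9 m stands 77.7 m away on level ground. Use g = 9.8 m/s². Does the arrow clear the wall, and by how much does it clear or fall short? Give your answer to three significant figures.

No — it falls 12.9 m short of clearing the wall.

v_x = 56.8 cos 36.9° = 45.42 m/s; v_y0 = 56.8 sin 36.9° = 34.10 m/s.
Time to reach the wall: t = 77.7 / 45.42 = 1.711 s.
Height at that point: y = 34.10×1.711 − 4.900×1.711² = 44.00 m.
That is 56.9 − 44.00 = 12.9 m below the top of the wall, so the arrow does not clear it.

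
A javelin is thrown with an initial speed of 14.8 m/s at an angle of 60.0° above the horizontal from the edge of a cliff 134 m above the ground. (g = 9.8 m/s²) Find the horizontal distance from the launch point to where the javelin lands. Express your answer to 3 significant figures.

49.6 m

Components: v_x = 14.8 cos 60.0° = 7.400 m/s, v_y = 14.8 sin 60.0° = 12.82 m/s.
Vertical: 0 = 134 + 12.82 t − ½(9.8) t² ⇒ 4.900 t² − 12.82 t − 134 = 0.
t = [12.82 + √(164.4 + 2626)] / 9.800 = 6.698 s.
Horizontal: R = v_x · t = 7.400 × 6.698 = 49.6 m.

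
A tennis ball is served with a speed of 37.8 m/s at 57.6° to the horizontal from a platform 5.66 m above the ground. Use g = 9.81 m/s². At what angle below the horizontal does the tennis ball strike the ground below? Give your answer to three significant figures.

v_x = 37.8 cos 57.6° = 20.25 m/s.
At impact |v_y| = √(v_y0² + 2 g h) = √(31.92² + 2×9.81×5.66) = 33.61 m/s.
Angle below horizontal = arctan(|v_y| / v_x) = arctan(33.61 / 20.25) = 58.9°.

58.9°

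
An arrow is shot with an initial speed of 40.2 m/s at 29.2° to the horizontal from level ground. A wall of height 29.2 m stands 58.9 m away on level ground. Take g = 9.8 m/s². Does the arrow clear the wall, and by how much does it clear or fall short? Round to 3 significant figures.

v_x = 40.2 cos 29.2° = 35.09 m/s; v_y0 = 40.2 sin 29.2° = 19.61 m/s.
Time to reach the wall: t = 58.9 / 35.09 = 1.679 s.
Height at that point: y = 19.61×1.679 − 4.900×1.679² = 19.11 m.
That is 29.2 − 19.11 = 10.1 m below the top of the wall, so the arrow does not clear it.

No — it falls 10.1 m short of clearing the wall.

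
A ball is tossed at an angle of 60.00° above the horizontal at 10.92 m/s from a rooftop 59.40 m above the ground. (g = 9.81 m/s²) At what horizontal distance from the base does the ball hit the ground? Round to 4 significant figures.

Components: v_x = 10.92 cos 60.00° = 5.4600 m/s, v_y = 10.92 sin 60.00° = 9.4570 m/s.
Vertical: 0 = 59.40 + 9.4570 t − ½(9.81) t² ⇒ 4.905 t² − 9.4570 t − 59.40 = 0.
t = [9.4570 + √(89.435 + 1165.4)] / 9.810 = 4.5750 s.
Horizontal: R = v_x · t = 5.4600 × 4.5750 = 24.98 m.

24.98 m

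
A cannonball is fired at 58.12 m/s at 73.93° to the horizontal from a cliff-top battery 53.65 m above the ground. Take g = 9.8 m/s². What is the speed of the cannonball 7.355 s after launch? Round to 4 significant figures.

v_x = 58.12 cos 73.93° = 16.088 m/s (constant).
v_y(t) = 58.12 sin 73.93° − g t = 55.849 − 9.8 × 7.355 = -16.230 m/s.
Speed = √(v_x² + v_y²) = √(258.82 + 263.41) = 22.85 m/s.

22.85 m/s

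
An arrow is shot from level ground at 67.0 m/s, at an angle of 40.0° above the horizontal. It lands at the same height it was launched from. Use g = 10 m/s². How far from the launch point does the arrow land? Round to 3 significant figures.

442 m

Components: v_x = 67.0 cos 40.0° = 51.32 m/s, v_y = 67.0 sin 40.0° = 43.07 m/s.
Time of flight (same landing height): t = 2 v_y / g = 2 × 43.07 / 10 = 8.614 s.
Range: R = v_x · t = 51.32 × 8.614 = 442 m.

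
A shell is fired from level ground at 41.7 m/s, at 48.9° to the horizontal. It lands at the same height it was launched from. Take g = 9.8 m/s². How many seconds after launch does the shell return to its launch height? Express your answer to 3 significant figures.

6.41 s

Vertical component: v_y = 41.7 sin 48.9° = 31.42 m/s.
For a projectile landing at launch height, time of flight is t = 2 v_y / g = 2 × 31.42 / 9.8 = 6.41 s.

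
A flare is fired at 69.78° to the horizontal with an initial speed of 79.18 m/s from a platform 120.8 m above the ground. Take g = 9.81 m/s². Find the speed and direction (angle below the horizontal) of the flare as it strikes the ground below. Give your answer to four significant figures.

92.95 m/s at 72.88° below the horizontal

v_x = 79.18 cos 69.78° = 27.367 m/s (constant).
|v_y| at impact = √((74.300)² + 2×9.81×120.8) = 88.829 m/s.
Speed = √(27.367² + 88.829²) = 92.95 m/s; angle = arctan(88.829/27.367) = 72.88° below horizontal.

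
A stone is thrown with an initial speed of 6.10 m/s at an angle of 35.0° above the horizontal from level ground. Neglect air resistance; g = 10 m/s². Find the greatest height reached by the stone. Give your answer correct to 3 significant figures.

Vertical component of launch velocity: v_y = 6.10 sin 35.0° = 3.499 m/s.
At the highest point the vertical velocity is zero, so v_y² = 2 g h_max.
h_max = (3.499)² / (2 × 10) = 12.24 / 20.00 = 0.612 m.

0.612 m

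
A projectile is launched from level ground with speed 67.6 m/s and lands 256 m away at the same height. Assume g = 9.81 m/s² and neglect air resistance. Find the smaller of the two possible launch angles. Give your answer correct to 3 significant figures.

16.7°

Level-ground range: R = v₀² sin(2θ)/g ⇒ sin 2θ = R g / v₀² = 256×9.81/67.6² = 0.5496.
2θ = arcsin(0.5496) = 33.34° or 180° − 33.34° = 146.66°.
So θ = 16.7° or θ = 73.3°.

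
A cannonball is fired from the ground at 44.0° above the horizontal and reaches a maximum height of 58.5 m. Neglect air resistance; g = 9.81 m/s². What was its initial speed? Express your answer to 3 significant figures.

At maximum height v_y = 0, so (v₀ sin θ)² = 2 g H.
v₀ sin 44.0° = √(2 × 9.81 × 58.5) = 33.88 m/s.
v₀ = 33.88 / sin 44.0° = 33.88 / 0.6947 = 48.8 m/s.

48.8 m/s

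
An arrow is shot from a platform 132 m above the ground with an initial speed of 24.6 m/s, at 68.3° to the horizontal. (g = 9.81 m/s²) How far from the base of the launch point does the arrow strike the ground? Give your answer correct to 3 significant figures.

Components: v_x = 24.6 cos 68.3° = 9.096 m/s, v_y = 24.6 sin 68.3° = 22.86 m/s.
Vertical: 0 = 132 + 22.86 t − ½(9.81) t² ⇒ 4.905 t² − 22.86 t − 132 = 0.
t = [22.86 + √(522.6 + 2590)] / 9.810 = 8.017 s.
Horizontal: R = v_x · t = 9.096 × 8.017 = 72.9 m.

72.9 m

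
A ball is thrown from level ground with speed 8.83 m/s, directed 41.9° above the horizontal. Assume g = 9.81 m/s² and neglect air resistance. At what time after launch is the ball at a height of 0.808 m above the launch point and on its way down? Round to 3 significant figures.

v_y0 = 8.83 sin 41.9° = 5.897 m/s.
Set y = v_y0 t − ½ g t² = 0.808: 4.905 t² − 5.897 t + 0.808 = 0.
t = [5.897 ± √(34.77 − 15.85)] / 9.81 = (5.897 ± 4.350) / 9.81, giving t = 0.158 s or t = 1.04 s.
On the way down corresponds to the larger root: t = 1.04 s.

1.04 s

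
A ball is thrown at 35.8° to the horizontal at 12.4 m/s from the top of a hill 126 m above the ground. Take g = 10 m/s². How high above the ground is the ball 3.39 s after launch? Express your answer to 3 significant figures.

93.1 m

v_y0 = 12.4 sin 35.8° = 7.253 m/s.
y(t) = 126 + v_y0 t − ½ g t² = 126 + 7.253×3.39 − ½×10×3.39² = 93.1 m.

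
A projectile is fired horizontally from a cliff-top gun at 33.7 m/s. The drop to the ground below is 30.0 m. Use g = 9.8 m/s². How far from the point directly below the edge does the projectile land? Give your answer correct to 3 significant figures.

83.4 m

Initial vertical velocity is zero, so the fall time comes from h = ½ g t²: t = √(2 × 30.0 / 9.8) = 2.474 s.
Horizontal motion is uniform at 33.7 m/s, so x = 33.7 × 2.474 = 83.4 m.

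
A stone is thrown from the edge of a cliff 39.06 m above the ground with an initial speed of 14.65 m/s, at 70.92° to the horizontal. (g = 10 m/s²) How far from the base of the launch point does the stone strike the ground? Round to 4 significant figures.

Components: v_x = 14.65 cos 70.92° = 4.7889 m/s, v_y = 14.65 sin 70.92° = 13.845 m/s.
Vertical: 0 = 39.06 + 13.845 t − ½(10) t² ⇒ 5.000 t² − 13.845 t − 39.06 = 0.
t = [13.845 + √(191.68 + 781.20)] / 10.00 = 4.5036 s.
Horizontal: R = v_x · t = 4.7889 × 4.5036 = 21.57 m.

21.57 m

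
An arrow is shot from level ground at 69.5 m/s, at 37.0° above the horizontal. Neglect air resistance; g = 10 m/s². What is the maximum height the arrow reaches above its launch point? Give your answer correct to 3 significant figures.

Vertical component of launch velocity: v_y = 69.5 sin 37.0° = 41.83 m/s.
At the highest point the vertical velocity is zero, so v_y² = 2 g h_max.
h_max = (41.83)² / (2 × 10) = 1750 / 20.00 = 87.5 m.

87.5 m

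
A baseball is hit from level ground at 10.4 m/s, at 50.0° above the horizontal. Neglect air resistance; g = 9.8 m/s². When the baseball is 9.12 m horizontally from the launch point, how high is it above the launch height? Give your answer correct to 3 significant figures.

1.75 m

v_x = 10.4 cos 50.0° = 6.685 m/s, v_y0 = 10.4 sin 50.0° = 7.967 m/s.
Time to reach x = 9.12 m: t = x / v_x = 9.12 / 6.685 = 1.364 s.
y = v_y0 t − ½ g t² = 7.967×1.364 − 4.900×1.364² = 1.75 m.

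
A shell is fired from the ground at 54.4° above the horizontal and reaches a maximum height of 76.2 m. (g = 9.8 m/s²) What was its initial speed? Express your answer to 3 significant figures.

47.5 m/s

At maximum height v_y = 0, so (v₀ sin θ)² = 2 g H.
v₀ sin 54.4° = √(2 × 9.8 × 76.2) = 38.65 m/s.
v₀ = 38.65 / sin 54.4° = 38.65 / 0.8131 = 47.5 m/s.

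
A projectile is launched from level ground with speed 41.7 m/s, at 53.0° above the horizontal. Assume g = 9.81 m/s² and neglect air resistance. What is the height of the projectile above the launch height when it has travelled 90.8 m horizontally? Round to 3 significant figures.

v_x = 41.7 cos 53.0° = 25.10 m/s, v_y0 = 41.7 sin 53.0° = 33.30 m/s.
Time to reach x = 90.8 m: t = x / v_x = 90.8 / 25.10 = 3.618 s.
y = v_y0 t − ½ g t² = 33.30×3.618 − 4.905×3.618² = 56.3 m.

56.3 m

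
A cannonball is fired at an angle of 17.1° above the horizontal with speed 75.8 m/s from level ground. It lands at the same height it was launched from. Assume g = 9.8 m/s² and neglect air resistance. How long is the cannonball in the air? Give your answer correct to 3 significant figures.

Vertical component: v_y = 75.8 sin 17.1° = 22.29 m/s.
For a projectile landing at launch height, time of flight is t = 2 v_y / g = 2 × 22.29 / 9.8 = 4.55 s.

4.55 s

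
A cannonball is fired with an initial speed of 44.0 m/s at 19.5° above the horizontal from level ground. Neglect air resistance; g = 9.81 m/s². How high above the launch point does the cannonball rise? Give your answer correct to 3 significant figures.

Vertical component of launch velocity: v_y = 44.0 sin 19.5° = 14.69 m/s.
At the highest point the vertical velocity is zero, so v_y² = 2 g h_max.
h_max = (14.69)² / (2 × 9.81) = 215.8 / 19.62 = 11.0 m.

11.0 m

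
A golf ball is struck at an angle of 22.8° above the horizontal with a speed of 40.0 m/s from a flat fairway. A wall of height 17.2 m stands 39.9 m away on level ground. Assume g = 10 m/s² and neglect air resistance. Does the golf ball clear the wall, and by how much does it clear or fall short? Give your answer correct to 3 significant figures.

No — it falls 6.28 m short of clearing the wall.

v_x = 40.0 cos 22.8° = 36.87 m/s; v_y0 = 40.0 sin 22.8° = 15.50 m/s.
Time to reach the wall: t = 39.9 / 36.87 = 1.082 s.
Height at that point: y = 15.50×1.082 − 5.000×1.082² = 10.92 m.
That is 17.2 − 10.92 = 6.28 m below the top of the wall, so the golf ball does not clear it.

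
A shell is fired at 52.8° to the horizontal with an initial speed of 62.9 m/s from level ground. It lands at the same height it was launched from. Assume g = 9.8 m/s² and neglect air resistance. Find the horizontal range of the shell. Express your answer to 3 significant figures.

389 m

For level ground, R = v₀² sin(2θ) / g.
sin(2 × 52.8°) = sin 105.6° = 0.9632.
R = (62.9)² × 0.9632 / 9.8 = 389 m.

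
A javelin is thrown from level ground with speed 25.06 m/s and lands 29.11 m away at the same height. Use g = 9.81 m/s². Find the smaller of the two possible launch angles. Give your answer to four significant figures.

Level-ground range: R = v₀² sin(2θ)/g ⇒ sin 2θ = R g / v₀² = 29.11×9.81/25.06² = 0.4547.
2θ = arcsin(0.4547) = 27.046° or 180° − 27.046° = 152.954°.
So θ = 13.52° or θ = 76.48°.

13.52°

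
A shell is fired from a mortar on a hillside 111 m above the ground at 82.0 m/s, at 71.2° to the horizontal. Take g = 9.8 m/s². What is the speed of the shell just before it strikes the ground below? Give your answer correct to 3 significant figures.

v_x = 82.0 cos 71.2° = 26.43 m/s is unchanged throughout.
For the vertical component, v_y² = v_y0² + 2 g h = (77.63)² + 2×9.8×111 = 8202, so |v_y| = 90.56 m/s.
Impact speed = √(v_x² + v_y²) = √(698.5 + 8202) = 94.3 m/s.

94.3 m/s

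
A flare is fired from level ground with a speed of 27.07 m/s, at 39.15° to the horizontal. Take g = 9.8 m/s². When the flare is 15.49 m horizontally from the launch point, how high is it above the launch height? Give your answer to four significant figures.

v_x = 27.07 cos 39.15° = 20.993 m/s, v_y0 = 27.07 sin 39.15° = 17.091 m/s.
Time to reach x = 15.49 m: t = x / v_x = 15.49 / 20.993 = 0.73787 s.
y = v_y0 t − ½ g t² = 17.091×0.73787 − 4.900×0.73787² = 9.943 m.

9.943 m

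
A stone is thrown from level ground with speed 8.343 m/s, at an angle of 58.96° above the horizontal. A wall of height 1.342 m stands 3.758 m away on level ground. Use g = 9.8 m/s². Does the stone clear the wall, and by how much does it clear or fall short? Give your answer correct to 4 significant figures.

Yes — it clears the wall by 1.163 m.

v_x = 8.343 cos 58.96° = 4.3020 m/s; v_y0 = 8.343 sin 58.96° = 7.1483 m/s.
Time to reach the wall: t = 3.758 / 4.3020 = 0.87355 s.
Height at that point: y = 7.1483×0.87355 − 4.900×0.87355² = 2.5053 m.
That is 2.5053 − 1.342 = 1.163 m above the top of the wall, so the stone clears it.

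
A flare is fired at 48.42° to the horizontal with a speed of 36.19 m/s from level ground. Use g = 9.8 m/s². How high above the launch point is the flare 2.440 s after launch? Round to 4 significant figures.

v_y0 = 36.19 sin 48.42° = 27.071 m/s.
y(t) = v_y0 t − ½ g t² = 27.071×2.440 − 4.900×2.440² = 36.88 m.

36.88 m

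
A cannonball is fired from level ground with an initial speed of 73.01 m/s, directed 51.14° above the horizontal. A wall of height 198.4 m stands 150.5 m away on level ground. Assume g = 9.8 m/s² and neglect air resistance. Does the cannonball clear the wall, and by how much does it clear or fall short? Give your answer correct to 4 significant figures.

No — it falls 64.51 m short of clearing the wall.

v_x = 73.01 cos 51.14° = 45.808 m/s; v_y0 = 73.01 sin 51.14° = 56.852 m/s.
Time to reach the wall: t = 150.5 / 45.808 = 3.2855 s.
Height at that point: y = 56.852×3.2855 − 4.900×3.2855² = 133.89 m.
That is 198.4 − 133.89 = 64.51 m below the top of the wall, so the cannonball does not clear it.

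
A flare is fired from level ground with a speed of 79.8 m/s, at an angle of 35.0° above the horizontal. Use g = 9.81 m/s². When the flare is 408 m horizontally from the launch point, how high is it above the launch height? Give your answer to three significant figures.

94.6 m

v_x = 79.8 cos 35.0° = 65.37 m/s, v_y0 = 79.8 sin 35.0° = 45.77 m/s.
Time to reach x = 408 m: t = x / v_x = 408 / 65.37 = 6.241 s.
y = v_y0 t − ½ g t² = 45.77×6.241 − 4.905×6.241² = 94.6 m.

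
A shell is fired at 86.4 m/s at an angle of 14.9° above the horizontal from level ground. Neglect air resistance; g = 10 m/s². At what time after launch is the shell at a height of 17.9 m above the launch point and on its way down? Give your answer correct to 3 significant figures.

3.39 s

v_y0 = 86.4 sin 14.9° = 22.22 m/s.
Set y = v_y0 t − ½ g t² = 17.9: 5.000 t² − 22.22 t + 17.9 = 0.
t = [22.22 ± √(493.7 − 358.0)] / 10 = (22.22 ± 11.65) / 10, giving t = 1.06 s or t = 3.39 s.
On the way down corresponds to the larger root: t = 3.39 s.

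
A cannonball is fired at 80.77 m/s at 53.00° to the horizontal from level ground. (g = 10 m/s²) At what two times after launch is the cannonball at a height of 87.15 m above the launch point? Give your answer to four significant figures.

1.533 s and 11.37 s

v_y0 = 80.77 sin 53.00° = 64.506 m/s.
Set y = v_y0 t − ½ g t² = 87.15: 5.000 t² − 64.506 t + 87.15 = 0.
t = [64.506 ± √(4161.0 − 1743.0)] / 10 = (64.506 ± 49.173) / 10, giving t = 1.533 s or t = 11.37 s.
So the cannonball is at 87.15 m at t = 1.533 s (rising) and t = 11.37 s (falling).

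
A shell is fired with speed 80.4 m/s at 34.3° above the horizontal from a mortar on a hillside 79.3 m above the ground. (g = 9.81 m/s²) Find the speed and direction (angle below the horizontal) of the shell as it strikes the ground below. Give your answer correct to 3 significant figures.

89.6 m/s at 42.1° below the horizontal

v_x = 80.4 cos 34.3° = 66.42 m/s (constant).
|v_y| at impact = √((45.31)² + 2×9.81×79.3) = 60.07 m/s.
Speed = √(66.42² + 60.07²) = 89.6 m/s; angle = arctan(60.07/66.42) = 42.1° below horizontal.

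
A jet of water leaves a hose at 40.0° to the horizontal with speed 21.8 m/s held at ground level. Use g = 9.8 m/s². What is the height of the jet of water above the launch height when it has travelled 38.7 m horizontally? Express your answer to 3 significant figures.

v_x = 21.8 cos 40.0° = 16.70 m/s, v_y0 = 21.8 sin 40.0° = 14.01 m/s.
Time to reach x = 38.7 m: t = x / v_x = 38.7 / 16.70 = 2.317 s.
y = v_y0 t − ½ g t² = 14.01×2.317 − 4.900×2.317² = 6.16 m.

6.16 m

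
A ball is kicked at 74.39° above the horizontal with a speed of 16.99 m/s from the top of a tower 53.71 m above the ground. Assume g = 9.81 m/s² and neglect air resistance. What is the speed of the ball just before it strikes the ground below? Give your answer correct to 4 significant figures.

v_x = 16.99 cos 74.39° = 4.5718 m/s is unchanged throughout.
For the vertical component, v_y² = v_y0² + 2 g h = (16.363)² + 2×9.81×53.71 = 1321.5, so |v_y| = 36.352 m/s.
Impact speed = √(v_x² + v_y²) = √(20.901 + 1321.5) = 36.64 m/s.

36.64 m/s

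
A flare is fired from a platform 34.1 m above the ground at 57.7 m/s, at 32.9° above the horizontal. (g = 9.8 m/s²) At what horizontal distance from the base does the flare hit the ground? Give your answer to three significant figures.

Components: v_x = 57.7 cos 32.9° = 48.45 m/s, v_y = 57.7 sin 32.9° = 31.34 m/s.
Vertical: 0 = 34.1 + 31.34 t − ½(9.8) t² ⇒ 4.900 t² − 31.34 t − 34.1 = 0.
t = [31.34 + √(982.2 + 668.4)] / 9.800 = 7.344 s.
Horizontal: R = v_x · t = 48.45 × 7.344 = 356 m.

356 m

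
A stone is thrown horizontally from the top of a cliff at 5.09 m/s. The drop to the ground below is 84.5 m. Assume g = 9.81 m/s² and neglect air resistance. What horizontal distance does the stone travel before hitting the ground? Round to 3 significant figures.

21.1 m

Initial vertical velocity is zero, so the fall time comes from h = ½ g t²: t = √(2 × 84.5 / 9.81) = 4.151 s.
Horizontal motion is uniform at 5.09 m/s, so x = 5.09 × 4.151 = 21.1 m.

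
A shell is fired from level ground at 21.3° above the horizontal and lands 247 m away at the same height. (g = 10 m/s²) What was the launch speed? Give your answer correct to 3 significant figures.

60.4 m/s

On level ground, R = v₀² sin(2θ) / g, so v₀ = √(R g / sin 2θ).
sin(2 × 21.3°) = 0.6769.
v₀ = √(247 × 10 / 0.6769) = √3649 = 60.4 m/s.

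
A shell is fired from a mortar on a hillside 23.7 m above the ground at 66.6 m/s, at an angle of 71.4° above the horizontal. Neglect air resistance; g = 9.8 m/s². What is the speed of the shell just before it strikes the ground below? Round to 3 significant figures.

70.0 m/s

v_x = 66.6 cos 71.4° = 21.24 m/s is unchanged throughout.
For the vertical component, v_y² = v_y0² + 2 g h = (63.12)² + 2×9.8×23.7 = 4449, so |v_y| = 66.70 m/s.
Impact speed = √(v_x² + v_y²) = √(451.1 + 4449) = 70.0 m/s.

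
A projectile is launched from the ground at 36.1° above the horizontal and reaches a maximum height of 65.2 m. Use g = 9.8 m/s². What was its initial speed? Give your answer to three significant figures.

At maximum height v_y = 0, so (v₀ sin θ)² = 2 g H.
v₀ sin 36.1° = √(2 × 9.8 × 65.2) = 35.75 m/s.
v₀ = 35.75 / sin 36.1° = 35.75 / 0.5892 = 60.7 m/s.

60.7 m/s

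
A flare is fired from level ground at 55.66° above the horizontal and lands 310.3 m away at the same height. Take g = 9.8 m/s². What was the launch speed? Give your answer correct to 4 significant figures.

57.13 m/s

On level ground, R = v₀² sin(2θ) / g, so v₀ = √(R g / sin 2θ).
sin(2 × 55.66°) = 0.9316.
v₀ = √(310.3 × 9.8 / 0.9316) = √3264.2 = 57.13 m/s.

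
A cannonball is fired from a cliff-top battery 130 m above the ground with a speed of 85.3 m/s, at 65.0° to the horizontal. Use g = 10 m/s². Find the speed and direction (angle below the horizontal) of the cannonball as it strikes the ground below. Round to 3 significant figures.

v_x = 85.3 cos 65.0° = 36.05 m/s (constant).
|v_y| at impact = √((77.31)² + 2×10×130) = 92.61 m/s.
Speed = √(36.05² + 92.61²) = 99.4 m/s; angle = arctan(92.61/36.05) = 68.7° below horizontal.

99.4 m/s at 68.7° below the horizontal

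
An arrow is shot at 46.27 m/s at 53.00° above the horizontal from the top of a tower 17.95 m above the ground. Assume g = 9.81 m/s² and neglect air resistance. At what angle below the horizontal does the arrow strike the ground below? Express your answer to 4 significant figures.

56.10°

v_x = 46.27 cos 53.00° = 27.846 m/s.
At impact |v_y| = √(v_y0² + 2 g h) = √(36.953² + 2×9.81×17.95) = 41.445 m/s.
Angle below horizontal = arctan(|v_y| / v_x) = arctan(41.445 / 27.846) = 56.10°.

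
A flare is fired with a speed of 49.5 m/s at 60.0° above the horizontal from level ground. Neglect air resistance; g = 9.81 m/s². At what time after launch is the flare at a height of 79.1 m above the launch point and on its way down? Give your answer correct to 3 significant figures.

v_y0 = 49.5 sin 60.0° = 42.87 m/s.
Set y = v_y0 t − ½ g t² = 79.1: 4.905 t² − 42.87 t + 79.1 = 0.
t = [42.87 ± √(1838 − 1552)] / 9.81 = (42.87 ± 16.91) / 9.81, giving t = 2.65 s or t = 6.09 s.
On the way down corresponds to the larger root: t = 6.09 s.

6.09 s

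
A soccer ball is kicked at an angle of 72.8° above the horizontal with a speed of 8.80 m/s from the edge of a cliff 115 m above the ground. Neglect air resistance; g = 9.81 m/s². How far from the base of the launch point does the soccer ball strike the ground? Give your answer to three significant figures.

15.0 m

Components: v_x = 8.80 cos 72.8° = 2.602 m/s, v_y = 8.80 sin 72.8° = 8.406 m/s.
Vertical: 0 = 115 + 8.406 t − ½(9.81) t² ⇒ 4.905 t² − 8.406 t − 115 = 0.
t = [8.406 + √(70.66 + 2256)] / 9.810 = 5.774 s.
Horizontal: R = v_x · t = 2.602 × 5.774 = 15.0 m.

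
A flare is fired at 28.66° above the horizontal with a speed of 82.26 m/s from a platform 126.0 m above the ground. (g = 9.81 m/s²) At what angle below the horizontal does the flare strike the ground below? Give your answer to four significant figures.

v_x = 82.26 cos 28.66° = 72.182 m/s.
At impact |v_y| = √(v_y0² + 2 g h) = √(39.453² + 2×9.81×126.0) = 63.472 m/s.
Angle below horizontal = arctan(|v_y| / v_x) = arctan(63.472 / 72.182) = 41.33°.

41.33°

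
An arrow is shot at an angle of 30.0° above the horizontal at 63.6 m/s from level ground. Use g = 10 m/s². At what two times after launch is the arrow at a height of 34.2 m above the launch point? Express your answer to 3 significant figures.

v_y0 = 63.6 sin 30.0° = 31.80 m/s.
Set y = v_y0 t − ½ g t² = 34.2: 5.000 t² − 31.80 t + 34.2 = 0.
t = [31.80 ± √(1011 − 684.0)] / 10 = (31.80 ± 18.08) / 10, giving t = 1.37 s or t = 4.99 s.
So the arrow is at 34.2 m at t = 1.37 s (rising) and t = 4.99 s (falling).

1.37 s and 4.99 s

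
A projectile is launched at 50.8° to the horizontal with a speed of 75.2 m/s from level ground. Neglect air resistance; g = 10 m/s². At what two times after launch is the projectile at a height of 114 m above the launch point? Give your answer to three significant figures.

v_y0 = 75.2 sin 50.8° = 58.28 m/s.
Set y = v_y0 t − ½ g t² = 114: 5.000 t² − 58.28 t + 114 = 0.
t = [58.28 ± √(3397 − 2280)] / 10 = (58.28 ± 33.42) / 10, giving t = 2.49 s or t = 9.17 s.
So the projectile is at 114 m at t = 2.49 s (rising) and t = 9.17 s (falling).

2.49 s and 9.17 s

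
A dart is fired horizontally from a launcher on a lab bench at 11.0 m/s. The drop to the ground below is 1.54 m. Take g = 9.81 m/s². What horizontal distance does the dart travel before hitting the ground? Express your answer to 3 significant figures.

6.16 m

Initial vertical velocity is zero, so the fall time comes from h = ½ g t²: t = √(2 × 1.54 / 9.81) = 0.5603 s.
Horizontal motion is uniform at 11.0 m/s, so x = 11.0 × 0.5603 = 6.16 m.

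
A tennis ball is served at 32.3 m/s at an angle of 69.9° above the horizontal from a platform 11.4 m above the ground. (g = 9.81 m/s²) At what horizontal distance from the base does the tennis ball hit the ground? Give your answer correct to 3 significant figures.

72.6 m

Components: v_x = 32.3 cos 69.9° = 11.10 m/s, v_y = 32.3 sin 69.9° = 30.33 m/s.
Vertical: 0 = 11.4 + 30.33 t − ½(9.81) t² ⇒ 4.905 t² − 30.33 t − 11.4 = 0.
t = [30.33 + √(919.9 + 223.7)] / 9.810 = 6.539 s.
Horizontal: R = v_x · t = 11.10 × 6.539 = 72.6 m.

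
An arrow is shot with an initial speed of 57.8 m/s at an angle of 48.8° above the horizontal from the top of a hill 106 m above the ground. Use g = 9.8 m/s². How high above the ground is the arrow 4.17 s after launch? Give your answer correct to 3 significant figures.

202 m

v_y0 = 57.8 sin 48.8° = 43.49 m/s.
y(t) = 106 + v_y0 t − ½ g t² = 106 + 43.49×4.17 − ½×9.8×4.17² = 202 m.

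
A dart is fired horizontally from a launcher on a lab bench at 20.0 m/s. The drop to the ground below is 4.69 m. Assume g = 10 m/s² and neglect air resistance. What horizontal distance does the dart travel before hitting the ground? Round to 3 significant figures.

19.4 m

Initial vertical velocity is zero, so the fall time comes from h = ½ g t²: t = √(2 × 4.69 / 10) = 0.9685 s.
Horizontal motion is uniform at 20.0 m/s, so x = 20.0 × 0.9685 = 19.4 m.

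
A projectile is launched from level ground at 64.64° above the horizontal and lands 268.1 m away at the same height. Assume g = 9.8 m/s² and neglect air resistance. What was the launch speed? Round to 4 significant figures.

On level ground, R = v₀² sin(2θ) / g, so v₀ = √(R g / sin 2θ).
sin(2 × 64.64°) = 0.7741.
v₀ = √(268.1 × 9.8 / 0.7741) = √3394.1 = 58.26 m/s.

58.26 m/s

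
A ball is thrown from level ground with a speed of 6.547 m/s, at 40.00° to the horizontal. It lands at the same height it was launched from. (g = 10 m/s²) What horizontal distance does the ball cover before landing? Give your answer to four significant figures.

4.221 m

For level ground, R = v₀² sin(2θ) / g.
sin(2 × 40.00°) = sin 80.000° = 0.9848.
R = (6.547)² × 0.9848 / 10 = 4.221 m.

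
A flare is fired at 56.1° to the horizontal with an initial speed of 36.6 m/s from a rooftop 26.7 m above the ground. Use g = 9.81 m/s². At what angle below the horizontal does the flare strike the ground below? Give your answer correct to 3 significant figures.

61.8°

v_x = 36.6 cos 56.1° = 20.41 m/s.
At impact |v_y| = √(v_y0² + 2 g h) = √(30.38² + 2×9.81×26.7) = 38.04 m/s.
Angle below horizontal = arctan(|v_y| / v_x) = arctan(38.04 / 20.41) = 61.8°.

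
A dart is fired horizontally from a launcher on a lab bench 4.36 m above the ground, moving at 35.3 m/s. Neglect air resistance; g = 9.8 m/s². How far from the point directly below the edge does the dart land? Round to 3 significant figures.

33.3 m

Initial vertical velocity is zero, so the fall time comes from h = ½ g t²: t = √(2 × 4.36 / 9.8) = 0.9433 s.
Horizontal motion is uniform at 35.3 m/s, so x = 35.3 × 0.9433 = 33.3 m.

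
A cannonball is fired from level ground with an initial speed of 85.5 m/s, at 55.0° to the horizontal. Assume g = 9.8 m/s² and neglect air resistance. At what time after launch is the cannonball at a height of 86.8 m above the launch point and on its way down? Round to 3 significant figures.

12.9 s

v_y0 = 85.5 sin 55.0° = 70.04 m/s.
Set y = v_y0 t − ½ g t² = 86.8: 4.900 t² − 70.04 t + 86.8 = 0.
t = [70.04 ± √(4906 − 1701)] / 9.8 = (70.04 ± 56.61) / 9.8, giving t = 1.37 s or t = 12.9 s.
On the way down corresponds to the larger root: t = 12.9 s.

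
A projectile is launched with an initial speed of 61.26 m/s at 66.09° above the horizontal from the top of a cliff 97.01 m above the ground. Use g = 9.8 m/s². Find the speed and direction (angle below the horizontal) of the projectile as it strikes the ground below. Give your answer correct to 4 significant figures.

75.19 m/s at 70.72° below the horizontal

v_x = 61.26 cos 66.09° = 24.829 m/s (constant).
|v_y| at impact = √((56.003)² + 2×9.8×97.01) = 70.977 m/s.
Speed = √(24.829² + 70.977²) = 75.19 m/s; angle = arctan(70.977/24.829) = 70.72° below horizontal.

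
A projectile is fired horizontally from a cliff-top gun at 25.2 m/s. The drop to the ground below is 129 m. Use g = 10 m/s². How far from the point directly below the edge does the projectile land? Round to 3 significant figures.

Initial vertical velocity is zero, so the fall time comes from h = ½ g t²: t = √(2 × 129 / 10) = 5.079 s.
Horizontal motion is uniform at 25.2 m/s, so x = 25.2 × 5.079 = 128 m.

128 m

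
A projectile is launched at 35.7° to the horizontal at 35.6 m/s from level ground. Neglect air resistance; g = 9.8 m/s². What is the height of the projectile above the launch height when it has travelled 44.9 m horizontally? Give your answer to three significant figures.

v_x = 35.6 cos 35.7° = 28.91 m/s, v_y0 = 35.6 sin 35.7° = 20.77 m/s.
Time to reach x = 44.9 m: t = x / v_x = 44.9 / 28.91 = 1.553 s.
y = v_y0 t − ½ g t² = 20.77×1.553 − 4.900×1.553² = 20.4 m.

20.4 m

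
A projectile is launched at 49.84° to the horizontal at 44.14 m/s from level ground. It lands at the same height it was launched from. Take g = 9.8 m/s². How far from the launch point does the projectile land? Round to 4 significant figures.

Components: v_x = 44.14 cos 49.84° = 28.467 m/s, v_y = 44.14 sin 49.84° = 33.734 m/s.
Time of flight (same landing height): t = 2 v_y / g = 2 × 33.734 / 9.8 = 6.8845 s.
Range: R = v_x · t = 28.467 × 6.8845 = 196.0 m.

196.0 m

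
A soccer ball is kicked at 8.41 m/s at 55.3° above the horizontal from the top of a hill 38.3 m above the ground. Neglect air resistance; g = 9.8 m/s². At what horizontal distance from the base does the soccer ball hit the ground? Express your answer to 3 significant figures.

17.2 m

Components: v_x = 8.41 cos 55.3° = 4.788 m/s, v_y = 8.41 sin 55.3° = 6.914 m/s.
Vertical: 0 = 38.3 + 6.914 t − ½(9.8) t² ⇒ 4.900 t² − 6.914 t − 38.3 = 0.
t = [6.914 + √(47.80 + 750.7)] / 9.800 = 3.589 s.
Horizontal: R = v_x · t = 4.788 × 3.589 = 17.2 m.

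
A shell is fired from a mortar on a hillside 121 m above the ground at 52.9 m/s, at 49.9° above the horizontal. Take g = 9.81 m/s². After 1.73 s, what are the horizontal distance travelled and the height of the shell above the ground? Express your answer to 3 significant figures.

v_x = 52.9 cos 49.9° = 34.07 m/s; v_y0 = 52.9 sin 49.9° = 40.46 m/s.
x = v_x t = 34.07 × 1.73 = 58.9 m.
y = 121 + v_y0 t − ½ g t² = 176 m.

x = 58.9 m, y = 176 m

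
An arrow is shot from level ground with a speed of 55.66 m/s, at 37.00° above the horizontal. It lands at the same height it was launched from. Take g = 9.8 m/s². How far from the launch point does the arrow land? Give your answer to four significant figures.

303.9 m

Components: v_x = 55.66 cos 37.00° = 44.452 m/s, v_y = 55.66 sin 37.00° = 33.497 m/s.
Time of flight (same landing height): t = 2 v_y / g = 2 × 33.497 / 9.8 = 6.8361 s.
Range: R = v_x · t = 44.452 × 6.8361 = 303.9 m.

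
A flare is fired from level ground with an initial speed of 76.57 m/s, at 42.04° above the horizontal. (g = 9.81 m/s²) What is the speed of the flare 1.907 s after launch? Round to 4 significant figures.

v_x = 76.57 cos 42.04° = 56.867 m/s (constant).
v_y(t) = 76.57 sin 42.04° − g t = 51.275 − 9.81 × 1.907 = 32.567 m/s.
Speed = √(v_x² + v_y²) = √(3233.9 + 1060.6) = 65.53 m/s.

65.53 m/s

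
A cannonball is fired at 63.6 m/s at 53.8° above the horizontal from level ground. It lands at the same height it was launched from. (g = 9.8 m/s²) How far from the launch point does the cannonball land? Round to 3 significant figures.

For level ground, R = v₀² sin(2θ) / g.
sin(2 × 53.8°) = sin 107.6° = 0.9532.
R = (63.6)² × 0.9532 / 9.8 = 393 m.

393 m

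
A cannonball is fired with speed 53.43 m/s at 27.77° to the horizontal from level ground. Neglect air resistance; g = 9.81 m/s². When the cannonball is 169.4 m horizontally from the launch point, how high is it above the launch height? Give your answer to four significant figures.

26.22 m

v_x = 53.43 cos 27.77° = 47.276 m/s, v_y0 = 53.43 sin 27.77° = 24.894 m/s.
Time to reach x = 169.4 m: t = x / v_x = 169.4 / 47.276 = 3.5832 s.
y = v_y0 t − ½ g t² = 24.894×3.5832 − 4.905×3.5832² = 26.22 m.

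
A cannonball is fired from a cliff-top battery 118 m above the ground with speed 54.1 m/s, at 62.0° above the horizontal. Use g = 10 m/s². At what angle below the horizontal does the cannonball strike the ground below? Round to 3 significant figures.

v_x = 54.1 cos 62.0° = 25.40 m/s.
At impact |v_y| = √(v_y0² + 2 g h) = √(47.77² + 2×10×118) = 68.13 m/s.
Angle below horizontal = arctan(|v_y| / v_x) = arctan(68.13 / 25.40) = 69.6°.

69.6°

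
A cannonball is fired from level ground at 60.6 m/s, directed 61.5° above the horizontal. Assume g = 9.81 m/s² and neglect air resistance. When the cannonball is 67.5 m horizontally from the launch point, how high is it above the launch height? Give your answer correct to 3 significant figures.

v_x = 60.6 cos 61.5° = 28.92 m/s, v_y0 = 60.6 sin 61.5° = 53.26 m/s.
Time to reach x = 67.5 m: t = x / v_x = 67.5 / 28.92 = 2.334 s.
y = v_y0 t − ½ g t² = 53.26×2.334 − 4.905×2.334² = 97.6 m.

97.6 m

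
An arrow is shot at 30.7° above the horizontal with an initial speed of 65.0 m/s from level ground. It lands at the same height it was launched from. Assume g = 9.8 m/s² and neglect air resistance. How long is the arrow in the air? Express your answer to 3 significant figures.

Vertical component: v_y = 65.0 sin 30.7° = 33.19 m/s.
For a projectile landing at launch height, time of flight is t = 2 v_y / g = 2 × 33.19 / 9.8 = 6.77 s.

6.77 s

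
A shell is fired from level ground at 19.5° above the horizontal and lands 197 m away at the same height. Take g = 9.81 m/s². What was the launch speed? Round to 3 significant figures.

55.4 m/s

On level ground, R = v₀² sin(2θ) / g, so v₀ = √(R g / sin 2θ).
sin(2 × 19.5°) = 0.6293.
v₀ = √(197 × 9.81 / 0.6293) = √3071 = 55.4 m/s.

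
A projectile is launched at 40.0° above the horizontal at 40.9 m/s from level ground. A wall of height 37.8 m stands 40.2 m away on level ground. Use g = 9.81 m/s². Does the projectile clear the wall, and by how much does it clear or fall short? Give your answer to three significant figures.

v_x = 40.9 cos 40.0° = 31.33 m/s; v_y0 = 40.9 sin 40.0° = 26.29 m/s.
Time to reach the wall: t = 40.2 / 31.33 = 1.283 s.
Height at that point: y = 26.29×1.283 − 4.905×1.283² = 25.66 m.
That is 37.8 − 25.66 = 12.1 m below the top of the wall, so the projectile does not clear it.

No — it falls 12.1 m short of clearing the wall.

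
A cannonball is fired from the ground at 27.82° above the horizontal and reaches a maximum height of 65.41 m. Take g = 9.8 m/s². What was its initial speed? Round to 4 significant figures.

76.72 m/s

At maximum height v_y = 0, so (v₀ sin θ)² = 2 g H.
v₀ sin 27.82° = √(2 × 9.8 × 65.41) = 35.806 m/s.
v₀ = 35.806 / sin 27.82° = 35.806 / 0.4667 = 76.72 m/s.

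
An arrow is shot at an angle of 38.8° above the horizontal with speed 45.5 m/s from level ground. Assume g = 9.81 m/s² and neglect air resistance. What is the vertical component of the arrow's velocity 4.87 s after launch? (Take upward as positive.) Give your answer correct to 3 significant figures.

Initial vertical component: v_y0 = 45.5 sin 38.8° = 28.51 m/s.
v_y(t) = v_y0 − g t = 28.51 − 9.81 × 4.87 = -19.3 m/s.

-19.3 m/s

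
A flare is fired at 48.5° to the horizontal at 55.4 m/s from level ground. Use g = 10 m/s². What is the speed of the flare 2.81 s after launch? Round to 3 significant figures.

39.1 m/s

v_x = 55.4 cos 48.5° = 36.71 m/s (constant).
v_y(t) = 55.4 sin 48.5° − g t = 41.49 − 10 × 2.81 = 13.39 m/s.
Speed = √(v_x² + v_y²) = √(1348 + 179.3) = 39.1 m/s.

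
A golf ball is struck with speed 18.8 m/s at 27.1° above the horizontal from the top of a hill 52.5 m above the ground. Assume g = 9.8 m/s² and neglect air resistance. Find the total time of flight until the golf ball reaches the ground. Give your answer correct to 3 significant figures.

4.26 s

Vertical component: v_y = 18.8 sin 27.1° = 8.564 m/s.
Taking up as positive with launch at y = 52.5 m, landing at y = 0: 0 = 52.5 + 8.564 t − ½(9.8) t².
Solving 4.900 t² − 8.564 t − 52.5 = 0 gives t = [8.564 + √(8.564² + 4·4.900·52.5)] / 9.800 = 4.26 s.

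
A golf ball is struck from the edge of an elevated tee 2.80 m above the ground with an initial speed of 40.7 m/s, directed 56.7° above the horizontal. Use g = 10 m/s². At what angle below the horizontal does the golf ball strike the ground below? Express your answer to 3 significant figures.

v_x = 40.7 cos 56.7° = 22.35 m/s.
At impact |v_y| = √(v_y0² + 2 g h) = √(34.02² + 2×10×2.80) = 34.83 m/s.
Angle below horizontal = arctan(|v_y| / v_x) = arctan(34.83 / 22.35) = 57.3°.

57.3°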